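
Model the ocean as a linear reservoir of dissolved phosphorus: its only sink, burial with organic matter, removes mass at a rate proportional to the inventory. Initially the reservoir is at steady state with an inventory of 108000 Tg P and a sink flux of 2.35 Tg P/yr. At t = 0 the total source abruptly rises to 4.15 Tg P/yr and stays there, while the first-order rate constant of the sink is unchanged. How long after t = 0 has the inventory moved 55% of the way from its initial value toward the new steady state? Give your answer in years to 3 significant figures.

τ = M₀/F₀ = 108000/2.35 = 45960 yr.
The remaining gap fraction is e^(−t/τ); 55% covered ⇒ e^(−t/τ) = 0.450.
t = −τ ln(0.450) = 45960 × 0.7985 = 36700 yr.

36700 yr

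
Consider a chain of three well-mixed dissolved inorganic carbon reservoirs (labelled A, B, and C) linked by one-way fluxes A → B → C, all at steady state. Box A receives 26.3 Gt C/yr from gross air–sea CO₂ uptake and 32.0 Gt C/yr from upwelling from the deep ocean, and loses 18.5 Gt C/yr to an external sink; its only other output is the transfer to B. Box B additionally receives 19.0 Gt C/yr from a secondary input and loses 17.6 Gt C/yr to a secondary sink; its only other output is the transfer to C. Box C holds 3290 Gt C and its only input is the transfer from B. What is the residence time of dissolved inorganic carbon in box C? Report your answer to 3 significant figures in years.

79.9 yr

Box A: F(A→B) = (26.3 + 32.0) − 18.5 = 39.800 Gt C/yr.
Box B: F(B→C) = (39.800 + 19.0) − 17.6 = 41.200 Gt C/yr.
Box C throughput = its input = 41.200 Gt C/yr; τ = 3290 / 41.200 = 79.85 yr.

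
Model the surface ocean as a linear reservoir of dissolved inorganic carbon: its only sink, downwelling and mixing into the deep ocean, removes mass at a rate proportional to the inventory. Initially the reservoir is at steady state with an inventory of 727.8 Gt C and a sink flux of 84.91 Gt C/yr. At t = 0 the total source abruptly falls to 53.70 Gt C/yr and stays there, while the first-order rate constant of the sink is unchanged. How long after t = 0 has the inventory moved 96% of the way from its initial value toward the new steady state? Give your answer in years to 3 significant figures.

τ = M₀/F₀ = 727.8/84.91 = 8.571 yr.
The remaining gap fraction is e^(−t/τ); 96% covered ⇒ e^(−t/τ) = 0.0400.
t = −τ ln(0.0400) = 8.571 × 3.219 = 27.59 yr.

27.6 yr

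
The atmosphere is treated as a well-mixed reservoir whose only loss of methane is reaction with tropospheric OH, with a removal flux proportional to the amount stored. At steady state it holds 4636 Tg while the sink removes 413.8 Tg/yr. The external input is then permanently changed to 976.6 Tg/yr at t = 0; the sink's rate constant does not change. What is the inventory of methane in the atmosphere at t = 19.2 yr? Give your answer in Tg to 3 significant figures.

The sink rate constant is k = F₀/M₀ = 413.8/4636 = 0.08926 yr⁻¹.
Solving dM/dt = F₁ − kM with M(0) = M₀ gives M(t) = F₁/k + (M₀ − F₁/k)·e^(−kt).
F₁/k = 976.6/0.08926 = 10941 Tg; kt = 0.08926 × 19.2 = 1.714, e^(−kt) = 0.1802.
M(19.2) = 10941 + (4636 − 10941) × 0.1802 = 10941 − 1136 = 9805.2 Tg.

9810 Tg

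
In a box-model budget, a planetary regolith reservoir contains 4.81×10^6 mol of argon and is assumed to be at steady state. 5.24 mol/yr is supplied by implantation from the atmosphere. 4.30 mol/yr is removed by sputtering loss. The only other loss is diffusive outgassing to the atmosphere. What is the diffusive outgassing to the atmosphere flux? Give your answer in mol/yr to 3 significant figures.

At steady state ΣF_in = ΣF_out.
ΣF_in = 5.2400 mol/yr.
Diffusive outgassing to the atmosphere flux = ΣF_in − (4.30) = 5.2400 − 4.300 = 0.9400 mol/yr.

0.940 mol/yr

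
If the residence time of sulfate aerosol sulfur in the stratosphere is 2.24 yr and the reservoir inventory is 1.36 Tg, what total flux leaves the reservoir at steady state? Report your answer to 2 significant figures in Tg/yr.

0.61 Tg/yr

F = M / τ = 1.36 / 2.24 = 0.6071 Tg/yr.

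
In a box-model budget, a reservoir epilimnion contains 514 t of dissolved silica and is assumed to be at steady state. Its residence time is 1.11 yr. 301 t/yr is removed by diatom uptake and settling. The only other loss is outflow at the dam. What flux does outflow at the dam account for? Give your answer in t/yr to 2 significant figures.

Total removal F = M/τ = 514 / 1.11 = 463.1 t/yr.
Outflow at the dam = F − (301) = 463.1 − 301.0 = 162.1 t/yr.

160 t/yr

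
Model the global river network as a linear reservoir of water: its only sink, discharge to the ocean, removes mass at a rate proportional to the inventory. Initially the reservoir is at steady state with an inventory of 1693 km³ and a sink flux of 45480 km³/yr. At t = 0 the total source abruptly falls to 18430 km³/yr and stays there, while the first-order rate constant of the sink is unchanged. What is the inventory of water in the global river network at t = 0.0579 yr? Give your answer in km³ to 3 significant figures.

Residence time τ = M₀/F₀ = 0.03723 yr. The eventual steady state is M_∞ = M₀·(F₁/F₀) = 1693 × 18430/45480 = 686.06 km³.
The anomaly ΔM(t) = M(t) − M_∞ decays as ΔM₀·e^(−t/τ) with ΔM₀ = 1693 − 686.06 = 1007 km³.
At t = 0.0579 yr, e^(−t/τ) = e^(−1.555) = 0.2111, so ΔM = 212.6 km³ and M = 686.06 + 212.6 = 898.63 km³.

899 km³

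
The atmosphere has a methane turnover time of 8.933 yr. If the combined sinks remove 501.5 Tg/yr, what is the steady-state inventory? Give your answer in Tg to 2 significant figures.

τ = M/F ⇒ M = τ × F = 8.933 × 501.5 = 4480 Tg.

4500 Tg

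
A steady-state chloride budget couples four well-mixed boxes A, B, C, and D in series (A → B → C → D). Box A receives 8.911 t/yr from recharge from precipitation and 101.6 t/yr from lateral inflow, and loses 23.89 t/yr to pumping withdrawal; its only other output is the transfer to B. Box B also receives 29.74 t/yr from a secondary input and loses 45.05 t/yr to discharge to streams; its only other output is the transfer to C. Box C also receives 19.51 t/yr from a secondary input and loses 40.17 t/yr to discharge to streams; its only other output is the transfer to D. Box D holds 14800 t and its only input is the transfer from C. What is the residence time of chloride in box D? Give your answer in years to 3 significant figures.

292 yr

Box A: F(A→B) = (8.911 + 101.6) − 23.89 = 86.621 t/yr.
Box B: F(B→C) = (86.621 + 29.74) − 45.05 = 71.311 t/yr.
Box C: F(C→D) = (71.311 + 19.51) − 40.17 = 50.651 t/yr.
Box D throughput = its input = 50.651 t/yr; τ = 14800 / 50.651 = 292.2 yr.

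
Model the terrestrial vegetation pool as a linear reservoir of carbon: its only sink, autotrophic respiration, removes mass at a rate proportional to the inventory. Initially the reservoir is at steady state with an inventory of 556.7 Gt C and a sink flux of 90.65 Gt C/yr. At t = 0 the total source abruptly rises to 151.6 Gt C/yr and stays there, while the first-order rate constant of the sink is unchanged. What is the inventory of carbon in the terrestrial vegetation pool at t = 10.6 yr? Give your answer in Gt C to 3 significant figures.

τ = M₀/F₀ = 556.7/90.65 = 6.141 yr; rate constant k = 1/τ.
New steady state M_∞ = F₁/k = F₁·τ = 151.6 × 6.141 = 931.01 Gt C.
M(t) = M_∞ + (M₀ − M_∞)·e^(−t/τ); t/τ = 10.6/6.141 = 1.726, so e^(−t/τ) = 0.1780.
M(t) = 931.01 − 374.3 × 0.1780 = 864.38 Gt C.

864 Gt C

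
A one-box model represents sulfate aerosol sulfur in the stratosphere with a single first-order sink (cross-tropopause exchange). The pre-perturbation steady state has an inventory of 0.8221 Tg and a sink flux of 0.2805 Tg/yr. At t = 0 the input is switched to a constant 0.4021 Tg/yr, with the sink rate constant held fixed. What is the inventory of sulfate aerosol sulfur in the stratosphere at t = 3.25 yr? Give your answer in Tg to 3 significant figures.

1.06 Tg

The sink rate constant is k = F₀/M₀ = 0.2805/0.8221 = 0.3412 yr⁻¹.
Solving dM/dt = F₁ − kM with M(0) = M₀ gives M(t) = F₁/k + (M₀ − F₁/k)·e^(−kt).
F₁/k = 0.4021/0.3412 = 1.1785 Tg; kt = 0.3412 × 3.25 = 1.109, e^(−kt) = 0.3299.
M(3.25) = 1.1785 + (0.8221 − 1.1785) × 0.3299 = 1.1785 − 0.1176 = 1.0609 Tg.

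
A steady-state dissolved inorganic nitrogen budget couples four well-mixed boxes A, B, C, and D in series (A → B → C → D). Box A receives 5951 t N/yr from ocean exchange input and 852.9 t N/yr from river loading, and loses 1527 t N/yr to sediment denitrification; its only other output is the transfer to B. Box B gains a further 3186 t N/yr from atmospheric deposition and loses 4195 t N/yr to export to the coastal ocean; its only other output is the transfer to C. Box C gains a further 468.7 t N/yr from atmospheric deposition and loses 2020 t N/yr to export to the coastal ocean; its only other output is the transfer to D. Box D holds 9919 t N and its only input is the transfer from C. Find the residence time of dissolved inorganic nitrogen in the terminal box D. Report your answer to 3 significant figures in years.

Box A: F(A→B) = (5951 + 852.9) − 1527 = 5276.9 t N/yr.
Box B: F(B→C) = (5276.9 + 3186) − 4195 = 4267.9 t N/yr.
Box C: F(C→D) = (4267.9 + 468.7) − 2020 = 2716.6 t N/yr.
Box D throughput = its input = 2716.6 t N/yr; τ = 9919 / 2716.6 = 3.651 yr.

3.65 yr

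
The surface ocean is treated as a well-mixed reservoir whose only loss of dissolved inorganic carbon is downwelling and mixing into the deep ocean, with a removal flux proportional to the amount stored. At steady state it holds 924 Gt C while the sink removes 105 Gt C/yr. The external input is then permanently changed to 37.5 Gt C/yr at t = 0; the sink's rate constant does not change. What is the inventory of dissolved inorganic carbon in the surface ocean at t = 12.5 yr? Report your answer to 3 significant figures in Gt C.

τ = M₀/F₀ = 924/105 = 8.800 yr; rate constant k = 1/τ.
New steady state M_∞ = F₁/k = F₁·τ = 37.5 × 8.800 = 330.00 Gt C.
M(t) = M_∞ + (M₀ − M_∞)·e^(−t/τ); t/τ = 12.5/8.800 = 1.420, so e^(−t/τ) = 0.2416.
M(t) = 330.00 + 594.0 × 0.2416 = 473.51 Gt C.

474 Gt C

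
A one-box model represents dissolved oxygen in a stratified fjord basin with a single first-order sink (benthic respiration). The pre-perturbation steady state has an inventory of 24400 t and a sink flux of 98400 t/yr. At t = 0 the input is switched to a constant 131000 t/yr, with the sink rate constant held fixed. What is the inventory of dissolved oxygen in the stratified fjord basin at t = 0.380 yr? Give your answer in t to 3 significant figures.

30700 t

Residence time τ = M₀/F₀ = 0.2480 yr. The eventual steady state is M_∞ = M₀·(F₁/F₀) = 24400 × 131000/98400 = 32484 t.
The anomaly ΔM(t) = M(t) − M_∞ decays as ΔM₀·e^(−t/τ) with ΔM₀ = 24400 − 32484 = −8084 t.
At t = 0.380 yr, e^(−t/τ) = e^(−1.532) = 0.2160, so ΔM = −1746 t and M = 32484 − 1746 = 30738 t.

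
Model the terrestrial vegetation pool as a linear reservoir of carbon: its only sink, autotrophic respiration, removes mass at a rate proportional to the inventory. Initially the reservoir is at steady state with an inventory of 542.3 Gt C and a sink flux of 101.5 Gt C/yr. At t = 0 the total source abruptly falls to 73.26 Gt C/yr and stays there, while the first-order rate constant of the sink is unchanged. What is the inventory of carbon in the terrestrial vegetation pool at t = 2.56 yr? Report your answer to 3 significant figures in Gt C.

The sink rate constant is k = F₀/M₀ = 101.5/542.3 = 0.1872 yr⁻¹.
Solving dM/dt = F₁ − kM with M(0) = M₀ gives M(t) = F₁/k + (M₀ − F₁/k)·e^(−kt).
F₁/k = 73.26/0.1872 = 391.42 Gt C; kt = 0.1872 × 2.56 = 0.4791, e^(−kt) = 0.6193.
M(2.56) = 391.42 + (542.3 − 391.42) × 0.6193 = 391.42 + 93.44 = 484.86 Gt C.

485 Gt C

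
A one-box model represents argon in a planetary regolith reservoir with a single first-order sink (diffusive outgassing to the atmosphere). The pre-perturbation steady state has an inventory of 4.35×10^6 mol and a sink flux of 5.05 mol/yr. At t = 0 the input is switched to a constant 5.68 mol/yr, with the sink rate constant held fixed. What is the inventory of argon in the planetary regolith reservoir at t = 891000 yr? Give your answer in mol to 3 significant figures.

4.70×10^6 mol

Residence time τ = M₀/F₀ = 861400 yr. The eventual steady state is M_∞ = M₀·(F₁/F₀) = 4.35×10^6 × 5.68/5.05 = 4.8927×10^6 mol.
The anomaly ΔM(t) = M(t) − M_∞ decays as ΔM₀·e^(−t/τ) with ΔM₀ = 4.35×10^6 − 4.8927×10^6 = −542700 mol.
At t = 891000 yr, e^(−t/τ) = e^(−1.034) = 0.3554, so ΔM = −192900 mol and M = 4.8927×10^6 − 192900 = 4.6998×10^6 mol.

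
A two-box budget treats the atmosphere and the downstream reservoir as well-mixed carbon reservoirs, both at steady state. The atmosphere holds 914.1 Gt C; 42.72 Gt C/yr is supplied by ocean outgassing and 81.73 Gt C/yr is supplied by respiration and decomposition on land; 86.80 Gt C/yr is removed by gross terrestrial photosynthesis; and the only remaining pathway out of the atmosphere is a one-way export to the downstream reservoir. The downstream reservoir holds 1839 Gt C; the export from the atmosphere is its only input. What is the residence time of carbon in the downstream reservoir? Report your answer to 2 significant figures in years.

Balance the atmosphere: ΣF_in = 42.72 + 81.73 = 124.45 Gt C/yr.
Export to the downstream reservoir = ΣF_in − (86.80) = 37.650 Gt C/yr.
At steady state the output of the downstream reservoir equals its input, 37.650 Gt C/yr.
τ = M / F = 1839 / 37.650 = 48.84 yr.

49 yr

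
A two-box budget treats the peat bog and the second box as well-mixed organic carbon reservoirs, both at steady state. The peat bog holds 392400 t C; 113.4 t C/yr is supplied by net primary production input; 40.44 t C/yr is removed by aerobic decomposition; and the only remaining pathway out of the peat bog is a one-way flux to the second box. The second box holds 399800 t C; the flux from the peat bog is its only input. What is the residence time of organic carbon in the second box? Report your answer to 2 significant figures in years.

Balance the peat bog: ΣF_in = 113.40 t C/yr.
Flux to the second box = ΣF_in − (40.44) = 72.960 t C/yr.
At steady state the output of the second box equals its input, 72.960 t C/yr.
τ = M / F = 399800 / 72.960 = 5480 yr.

5500 yr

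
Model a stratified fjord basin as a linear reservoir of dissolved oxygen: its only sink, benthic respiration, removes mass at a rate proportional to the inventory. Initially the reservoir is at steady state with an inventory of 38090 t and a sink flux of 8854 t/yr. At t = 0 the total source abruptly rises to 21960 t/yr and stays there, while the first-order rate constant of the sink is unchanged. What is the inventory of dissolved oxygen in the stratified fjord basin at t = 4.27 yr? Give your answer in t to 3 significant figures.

τ = M₀/F₀ = 38090/8854 = 4.302 yr; rate constant k = 1/τ.
New steady state M_∞ = F₁/k = F₁·τ = 21960 × 4.302 = 94472 t.
M(t) = M_∞ + (M₀ − M_∞)·e^(−t/τ); t/τ = 4.27/4.302 = 0.9926, so e^(−t/τ) = 0.3706.
M(t) = 94472 − 56380 × 0.3706 = 73575 t.

73600 t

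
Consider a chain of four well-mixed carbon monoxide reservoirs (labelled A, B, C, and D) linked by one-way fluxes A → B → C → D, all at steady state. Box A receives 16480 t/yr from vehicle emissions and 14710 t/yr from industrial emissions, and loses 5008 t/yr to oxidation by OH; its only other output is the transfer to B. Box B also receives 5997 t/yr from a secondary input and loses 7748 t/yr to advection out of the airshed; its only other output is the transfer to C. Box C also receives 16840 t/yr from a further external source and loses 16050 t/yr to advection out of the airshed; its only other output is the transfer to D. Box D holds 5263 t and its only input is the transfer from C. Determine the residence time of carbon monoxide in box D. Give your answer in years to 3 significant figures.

Box A: F(A→B) = (16480 + 14710) − 5008 = 26182 t/yr.
Box B: F(B→C) = (26182 + 5997) − 7748 = 24431 t/yr.
Box C: F(C→D) = (24431 + 16840) − 16050 = 25221 t/yr.
Box D throughput = its input = 25221 t/yr; τ = 5263 / 25221 = 0.2087 yr.

0.209 yr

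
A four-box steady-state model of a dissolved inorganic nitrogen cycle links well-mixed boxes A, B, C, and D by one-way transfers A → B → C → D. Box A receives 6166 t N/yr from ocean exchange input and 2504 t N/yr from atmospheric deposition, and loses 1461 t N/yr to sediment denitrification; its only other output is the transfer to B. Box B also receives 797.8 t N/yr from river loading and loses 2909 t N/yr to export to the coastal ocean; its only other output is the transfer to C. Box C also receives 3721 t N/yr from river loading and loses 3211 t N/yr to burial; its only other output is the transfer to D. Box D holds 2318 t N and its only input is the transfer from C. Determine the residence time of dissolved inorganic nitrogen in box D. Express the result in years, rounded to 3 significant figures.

Box A: F(A→B) = (6166 + 2504) − 1461 = 7209.0 t N/yr.
Box B: F(B→C) = (7209.0 + 797.8) − 2909 = 5097.8 t N/yr.
Box C: F(C→D) = (5097.8 + 3721) − 3211 = 5607.8 t N/yr.
Box D throughput = its input = 5607.8 t N/yr; τ = 2318 / 5607.8 = 0.4134 yr.

0.413 yr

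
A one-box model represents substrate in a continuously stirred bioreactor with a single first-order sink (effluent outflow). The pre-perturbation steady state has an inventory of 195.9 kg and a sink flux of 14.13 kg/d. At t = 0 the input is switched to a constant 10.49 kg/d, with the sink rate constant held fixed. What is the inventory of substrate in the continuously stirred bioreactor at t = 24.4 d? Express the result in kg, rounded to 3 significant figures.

154 kg

Residence time τ = M₀/F₀ = 13.86 d. The eventual steady state is M_∞ = M₀·(F₁/F₀) = 195.9 × 10.49/14.13 = 145.43 kg.
The anomaly ΔM(t) = M(t) − M_∞ decays as ΔM₀·e^(−t/τ) with ΔM₀ = 195.9 − 145.43 = 50.47 kg.
At t = 24.4 d, e^(−t/τ) = e^(−1.760) = 0.1721, so ΔM = 8.683 kg and M = 145.43 + 8.683 = 154.12 kg.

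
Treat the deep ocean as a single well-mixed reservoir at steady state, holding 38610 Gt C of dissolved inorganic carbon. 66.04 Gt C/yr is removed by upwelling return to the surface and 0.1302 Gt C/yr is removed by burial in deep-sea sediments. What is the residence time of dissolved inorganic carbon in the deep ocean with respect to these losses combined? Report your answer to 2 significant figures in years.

580 yr

Total removal = 66.04 + 0.1302 = 66.170 Gt C/yr.
τ = M / ΣF_out = 38610 / 66.170 = 583.5 yr.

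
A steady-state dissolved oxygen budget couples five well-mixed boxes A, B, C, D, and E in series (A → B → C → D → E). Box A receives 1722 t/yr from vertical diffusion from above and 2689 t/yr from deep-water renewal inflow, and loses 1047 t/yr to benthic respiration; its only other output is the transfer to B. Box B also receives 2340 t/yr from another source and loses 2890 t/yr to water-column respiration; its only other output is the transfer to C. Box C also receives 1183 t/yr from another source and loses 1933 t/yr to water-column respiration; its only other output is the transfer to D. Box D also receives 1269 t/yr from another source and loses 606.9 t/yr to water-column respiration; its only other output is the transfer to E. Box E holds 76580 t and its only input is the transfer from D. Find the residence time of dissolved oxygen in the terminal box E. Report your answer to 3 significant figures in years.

Box A: F(A→B) = (1722 + 2689) − 1047 = 3364.0 t/yr.
Box B: F(B→C) = (3364.0 + 2340) − 2890 = 2814.0 t/yr.
Box C: F(C→D) = (2814.0 + 1183) − 1933 = 2064.0 t/yr.
Box D: F(D→E) = (2064.0 + 1269) − 606.9 = 2726.1 t/yr.
Box E throughput = its input = 2726.1 t/yr; τ = 76580 / 2726.1 = 28.09 yr.

28.1 yr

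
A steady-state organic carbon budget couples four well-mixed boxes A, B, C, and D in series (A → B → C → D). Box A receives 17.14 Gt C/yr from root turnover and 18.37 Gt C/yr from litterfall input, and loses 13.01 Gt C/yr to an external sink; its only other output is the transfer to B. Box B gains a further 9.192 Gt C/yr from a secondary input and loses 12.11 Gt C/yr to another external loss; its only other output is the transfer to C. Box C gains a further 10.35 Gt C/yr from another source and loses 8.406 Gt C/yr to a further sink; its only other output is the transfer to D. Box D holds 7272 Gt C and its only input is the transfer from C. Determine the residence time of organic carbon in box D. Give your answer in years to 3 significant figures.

Box A: F(A→B) = (17.14 + 18.37) − 13.01 = 22.500 Gt C/yr.
Box B: F(B→C) = (22.500 + 9.192) − 12.11 = 19.582 Gt C/yr.
Box C: F(C→D) = (19.582 + 10.35) − 8.406 = 21.526 Gt C/yr.
Box D throughput = its input = 21.526 Gt C/yr; τ = 7272 / 21.526 = 337.8 yr.

338 yr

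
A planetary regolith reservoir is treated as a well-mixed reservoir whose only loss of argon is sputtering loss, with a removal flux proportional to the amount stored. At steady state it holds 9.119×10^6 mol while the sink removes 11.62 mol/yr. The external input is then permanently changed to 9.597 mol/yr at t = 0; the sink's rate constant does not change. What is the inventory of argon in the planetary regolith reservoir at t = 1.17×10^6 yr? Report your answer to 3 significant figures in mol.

τ = M₀/F₀ = 9.119×10^6/11.62 = 784800 yr; rate constant k = 1/τ.
New steady state M_∞ = F₁/k = F₁·τ = 9.597 × 784800 = 7.5314×10^6 mol.
M(t) = M_∞ + (M₀ − M_∞)·e^(−t/τ); t/τ = 1.17×10^6/784800 = 1.491, so e^(−t/τ) = 0.2252.
M(t) = 7.5314×10^6 + 1.588×10^6 × 0.2252 = 7.8889×10^6 mol.

7.89×10^6 mol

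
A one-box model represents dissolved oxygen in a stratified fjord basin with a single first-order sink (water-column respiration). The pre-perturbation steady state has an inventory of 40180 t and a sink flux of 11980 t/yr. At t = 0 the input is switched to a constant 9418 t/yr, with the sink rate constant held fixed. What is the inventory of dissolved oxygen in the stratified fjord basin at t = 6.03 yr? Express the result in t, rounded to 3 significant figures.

The sink rate constant is k = F₀/M₀ = 11980/40180 = 0.2982 yr⁻¹.
Solving dM/dt = F₁ − kM with M(0) = M₀ gives M(t) = F₁/k + (M₀ − F₁/k)·e^(−kt).
F₁/k = 9418/0.2982 = 31587 t; kt = 0.2982 × 6.03 = 1.798, e^(−kt) = 0.1656.
M(6.03) = 31587 + (40180 − 31587) × 0.1656 = 31587 + 1423 = 33011 t.

33000 t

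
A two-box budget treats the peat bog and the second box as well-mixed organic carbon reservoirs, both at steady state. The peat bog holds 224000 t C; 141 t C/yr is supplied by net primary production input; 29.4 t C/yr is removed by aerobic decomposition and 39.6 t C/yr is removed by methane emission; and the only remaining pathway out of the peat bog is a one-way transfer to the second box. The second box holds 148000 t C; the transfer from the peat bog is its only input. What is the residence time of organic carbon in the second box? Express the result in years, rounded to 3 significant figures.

Balance the peat bog: ΣF_in = 141.00 t C/yr.
Transfer to the second box = ΣF_in − (29.4 + 39.6) = 72.000 t C/yr.
At steady state the output of the second box equals its input, 72.000 t C/yr.
τ = M / F = 148000 / 72.000 = 2056 yr.

2060 yr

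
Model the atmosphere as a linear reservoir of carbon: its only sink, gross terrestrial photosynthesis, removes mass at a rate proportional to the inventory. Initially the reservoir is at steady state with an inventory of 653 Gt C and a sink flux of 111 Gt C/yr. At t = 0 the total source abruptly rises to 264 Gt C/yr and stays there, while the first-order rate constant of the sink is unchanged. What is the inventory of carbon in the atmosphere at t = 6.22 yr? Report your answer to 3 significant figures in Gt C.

1240 Gt C

τ = M₀/F₀ = 653/111 = 5.883 yr; rate constant k = 1/τ.
New steady state M_∞ = F₁/k = F₁·τ = 264 × 5.883 = 1553.1 Gt C.
M(t) = M_∞ + (M₀ − M_∞)·e^(−t/τ); t/τ = 6.22/5.883 = 1.057, so e^(−t/τ) = 0.3474.
M(t) = 1553.1 − 900.1 × 0.3474 = 1240.4 Gt C.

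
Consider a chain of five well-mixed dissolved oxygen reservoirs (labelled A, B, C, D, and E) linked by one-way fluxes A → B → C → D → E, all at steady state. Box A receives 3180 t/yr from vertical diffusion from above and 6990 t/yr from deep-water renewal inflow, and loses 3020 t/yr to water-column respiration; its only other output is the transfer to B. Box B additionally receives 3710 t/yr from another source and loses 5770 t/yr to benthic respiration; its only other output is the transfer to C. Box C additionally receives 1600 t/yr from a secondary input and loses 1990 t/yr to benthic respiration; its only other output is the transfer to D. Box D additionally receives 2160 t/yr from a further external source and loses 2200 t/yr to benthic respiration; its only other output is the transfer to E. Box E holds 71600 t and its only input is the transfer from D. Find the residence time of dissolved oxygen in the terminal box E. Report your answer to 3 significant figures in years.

15.4 yr

Box A: F(A→B) = (3180 + 6990) − 3020 = 7150.0 t/yr.
Box B: F(B→C) = (7150.0 + 3710) − 5770 = 5090.0 t/yr.
Box C: F(C→D) = (5090.0 + 1600) − 1990 = 4700.0 t/yr.
Box D: F(D→E) = (4700.0 + 2160) − 2200 = 4660.0 t/yr.
Box E throughput = its input = 4660.0 t/yr; τ = 71600 / 4660.0 = 15.36 yr.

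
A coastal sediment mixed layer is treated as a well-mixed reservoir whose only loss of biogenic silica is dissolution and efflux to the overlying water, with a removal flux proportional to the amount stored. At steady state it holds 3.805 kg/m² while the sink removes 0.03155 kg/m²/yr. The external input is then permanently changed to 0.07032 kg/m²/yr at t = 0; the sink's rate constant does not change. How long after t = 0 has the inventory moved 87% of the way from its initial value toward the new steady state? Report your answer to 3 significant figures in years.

τ = M₀/F₀ = 3.805/0.03155 = 120.6 yr.
The remaining gap fraction is e^(−t/τ); 87% covered ⇒ e^(−t/τ) = 0.130.
t = −τ ln(0.130) = 120.6 × 2.040 = 246.1 yr.

246 yr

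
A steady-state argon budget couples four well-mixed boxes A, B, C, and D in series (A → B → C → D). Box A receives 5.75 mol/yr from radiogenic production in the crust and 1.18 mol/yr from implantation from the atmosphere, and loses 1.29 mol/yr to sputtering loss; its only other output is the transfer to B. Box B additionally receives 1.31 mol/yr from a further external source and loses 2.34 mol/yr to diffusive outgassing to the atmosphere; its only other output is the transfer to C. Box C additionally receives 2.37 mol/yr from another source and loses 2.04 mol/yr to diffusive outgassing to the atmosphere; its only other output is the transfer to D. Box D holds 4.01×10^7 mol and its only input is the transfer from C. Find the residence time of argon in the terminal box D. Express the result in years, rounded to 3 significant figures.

Box A: F(A→B) = (5.75 + 1.18) − 1.29 = 5.6400 mol/yr.
Box B: F(B→C) = (5.6400 + 1.31) − 2.34 = 4.6100 mol/yr.
Box C: F(C→D) = (4.6100 + 2.37) − 2.04 = 4.9400 mol/yr.
Box D throughput = its input = 4.9400 mol/yr; τ = 4.01×10^7 / 4.9400 = 8.117×10^6 yr.

8.12×10^6 yr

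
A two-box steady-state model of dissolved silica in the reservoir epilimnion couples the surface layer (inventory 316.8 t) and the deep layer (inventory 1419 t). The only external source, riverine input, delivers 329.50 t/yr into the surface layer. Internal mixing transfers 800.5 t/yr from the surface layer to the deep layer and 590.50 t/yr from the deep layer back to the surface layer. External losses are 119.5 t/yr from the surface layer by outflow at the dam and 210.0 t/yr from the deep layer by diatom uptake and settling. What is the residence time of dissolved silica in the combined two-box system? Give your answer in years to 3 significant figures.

5.27 yr

Treat the two boxes together as one reservoir: the mixing fluxes between them are internal recycling, so τ = ΣM / Σ(external losses).
M_total = 316.8 + 1419 = 1735.8 t.
ΣF_external_out = 119.5 + 210.0 = 329.50 t/yr.
τ = M_total / ΣF_ext = 1735.8 / 329.50 = 5.268 yr.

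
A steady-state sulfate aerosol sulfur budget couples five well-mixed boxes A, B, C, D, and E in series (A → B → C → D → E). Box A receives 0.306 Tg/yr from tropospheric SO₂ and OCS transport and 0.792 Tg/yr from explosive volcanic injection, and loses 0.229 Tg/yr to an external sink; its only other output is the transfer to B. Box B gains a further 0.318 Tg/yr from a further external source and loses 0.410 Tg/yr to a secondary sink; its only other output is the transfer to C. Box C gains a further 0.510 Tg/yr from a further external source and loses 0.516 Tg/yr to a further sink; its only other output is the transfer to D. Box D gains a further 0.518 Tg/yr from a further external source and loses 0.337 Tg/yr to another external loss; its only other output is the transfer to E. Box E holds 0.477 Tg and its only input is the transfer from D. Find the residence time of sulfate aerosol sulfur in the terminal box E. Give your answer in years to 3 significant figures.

Box A: F(A→B) = (0.306 + 0.792) − 0.229 = 0.86900 Tg/yr.
Box B: F(B→C) = (0.86900 + 0.318) − 0.410 = 0.77700 Tg/yr.
Box C: F(C→D) = (0.77700 + 0.510) − 0.516 = 0.77100 Tg/yr.
Box D: F(D→E) = (0.77100 + 0.518) − 0.337 = 0.95200 Tg/yr.
Box E throughput = its input = 0.95200 Tg/yr; τ = 0.477 / 0.95200 = 0.5011 yr.

0.501 yr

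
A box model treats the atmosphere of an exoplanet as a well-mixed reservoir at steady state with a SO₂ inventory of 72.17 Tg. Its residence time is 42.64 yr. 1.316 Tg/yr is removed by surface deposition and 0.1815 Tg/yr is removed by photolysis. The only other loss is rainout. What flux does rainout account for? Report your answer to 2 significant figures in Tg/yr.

0.20 Tg/yr

Total removal F = M/τ = 72.17 / 42.64 = 1.693 Tg/yr.
Rainout = F − (1.316 + 0.1815) = 1.693 − 1.498 = 0.1950 Tg/yr.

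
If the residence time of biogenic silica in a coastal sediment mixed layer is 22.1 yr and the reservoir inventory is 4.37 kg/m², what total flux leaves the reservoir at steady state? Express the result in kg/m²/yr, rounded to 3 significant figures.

F = M / τ = 4.37 / 22.1 = 0.1977 kg/m²/yr.

0.198 kg/m²/yr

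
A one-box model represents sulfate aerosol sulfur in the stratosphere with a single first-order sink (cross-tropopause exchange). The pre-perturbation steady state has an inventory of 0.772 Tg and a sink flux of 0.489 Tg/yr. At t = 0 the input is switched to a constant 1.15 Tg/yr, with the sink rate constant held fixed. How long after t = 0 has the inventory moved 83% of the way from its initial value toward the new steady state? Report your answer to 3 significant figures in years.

τ = M₀/F₀ = 0.772/0.489 = 1.579 yr.
The remaining gap fraction is e^(−t/τ); 83% covered ⇒ e^(−t/τ) = 0.170.
t = −τ ln(0.170) = 1.579 × 1.772 = 2.797 yr.

2.80 yr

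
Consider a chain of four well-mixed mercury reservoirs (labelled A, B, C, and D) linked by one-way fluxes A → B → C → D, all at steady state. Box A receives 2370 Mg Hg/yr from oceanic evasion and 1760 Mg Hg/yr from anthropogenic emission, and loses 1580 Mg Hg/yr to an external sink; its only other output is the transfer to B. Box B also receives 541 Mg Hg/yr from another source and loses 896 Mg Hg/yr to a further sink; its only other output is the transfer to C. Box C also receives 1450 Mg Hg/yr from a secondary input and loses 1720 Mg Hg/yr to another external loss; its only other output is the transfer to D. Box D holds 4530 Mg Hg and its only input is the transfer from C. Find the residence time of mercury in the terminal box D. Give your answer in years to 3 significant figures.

2.35 yr

Box A: F(A→B) = (2370 + 1760) − 1580 = 2550.0 Mg Hg/yr.
Box B: F(B→C) = (2550.0 + 541) − 896 = 2195.0 Mg Hg/yr.
Box C: F(C→D) = (2195.0 + 1450) − 1720 = 1925.0 Mg Hg/yr.
Box D throughput = its input = 1925.0 Mg Hg/yr; τ = 4530 / 1925.0 = 2.353 yr.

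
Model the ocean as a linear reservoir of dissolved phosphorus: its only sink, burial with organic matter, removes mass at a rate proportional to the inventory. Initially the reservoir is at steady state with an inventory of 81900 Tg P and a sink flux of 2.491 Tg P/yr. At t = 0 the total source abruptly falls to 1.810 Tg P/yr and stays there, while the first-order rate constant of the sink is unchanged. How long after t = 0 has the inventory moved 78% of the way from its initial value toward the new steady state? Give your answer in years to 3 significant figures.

49800 yr

τ = M₀/F₀ = 81900/2.491 = 32880 yr.
The remaining gap fraction is e^(−t/τ); 78% covered ⇒ e^(−t/τ) = 0.220.
t = −τ ln(0.220) = 32880 × 1.514 = 49780 yr.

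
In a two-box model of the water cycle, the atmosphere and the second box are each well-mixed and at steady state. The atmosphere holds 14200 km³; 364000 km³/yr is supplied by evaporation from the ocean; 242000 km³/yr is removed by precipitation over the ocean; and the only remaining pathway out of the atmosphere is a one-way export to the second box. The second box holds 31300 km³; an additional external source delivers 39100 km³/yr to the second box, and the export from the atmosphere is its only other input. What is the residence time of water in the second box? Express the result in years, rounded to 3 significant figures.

Balance the atmosphere: ΣF_in = 364000 km³/yr.
Export to the second box = ΣF_in − (242000) = 122000 km³/yr.
Total input to the second box = 122000 + 39100 = 161100 km³/yr; at steady state this equals its total output.
τ = M / F = 31300 / 161100 = 0.1943 yr.

0.194 yr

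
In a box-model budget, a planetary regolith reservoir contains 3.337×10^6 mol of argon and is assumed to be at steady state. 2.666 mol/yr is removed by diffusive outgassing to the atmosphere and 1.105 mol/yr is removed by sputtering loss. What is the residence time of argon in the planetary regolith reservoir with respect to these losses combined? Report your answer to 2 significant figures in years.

880000 yr

Total removal = 2.666 + 1.105 = 3.7710 mol/yr.
τ = M / ΣF_out = 3.337×10^6 / 3.7710 = 884900 yr.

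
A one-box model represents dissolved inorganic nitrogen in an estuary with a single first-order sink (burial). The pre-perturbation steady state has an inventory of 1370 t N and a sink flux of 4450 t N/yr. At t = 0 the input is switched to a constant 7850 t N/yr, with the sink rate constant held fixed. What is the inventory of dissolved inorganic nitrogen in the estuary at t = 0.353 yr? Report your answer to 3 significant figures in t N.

2080 t N

Residence time τ = M₀/F₀ = 0.3079 yr. The eventual steady state is M_∞ = M₀·(F₁/F₀) = 1370 × 7850/4450 = 2416.7 t N.
The anomaly ΔM(t) = M(t) − M_∞ decays as ΔM₀·e^(−t/τ) with ΔM₀ = 1370 − 2416.7 = −1047 t N.
At t = 0.353 yr, e^(−t/τ) = e^(−1.147) = 0.3177, so ΔM = −332.6 t N and M = 2416.7 − 332.6 = 2084.2 t N.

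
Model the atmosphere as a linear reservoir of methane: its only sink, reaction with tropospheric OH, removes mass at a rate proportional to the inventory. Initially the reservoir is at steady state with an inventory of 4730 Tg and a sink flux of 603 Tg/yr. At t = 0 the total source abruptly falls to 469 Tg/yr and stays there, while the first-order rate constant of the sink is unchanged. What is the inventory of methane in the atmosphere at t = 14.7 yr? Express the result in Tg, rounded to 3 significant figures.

The sink rate constant is k = F₀/M₀ = 603/4730 = 0.1275 yr⁻¹.
Solving dM/dt = F₁ − kM with M(0) = M₀ gives M(t) = F₁/k + (M₀ − F₁/k)·e^(−kt).
F₁/k = 469/0.1275 = 3678.9 Tg; kt = 0.1275 × 14.7 = 1.874, e^(−kt) = 0.1535.
M(14.7) = 3678.9 + (4730 − 3678.9) × 0.1535 = 3678.9 + 161.4 = 3840.2 Tg.

3840 Tg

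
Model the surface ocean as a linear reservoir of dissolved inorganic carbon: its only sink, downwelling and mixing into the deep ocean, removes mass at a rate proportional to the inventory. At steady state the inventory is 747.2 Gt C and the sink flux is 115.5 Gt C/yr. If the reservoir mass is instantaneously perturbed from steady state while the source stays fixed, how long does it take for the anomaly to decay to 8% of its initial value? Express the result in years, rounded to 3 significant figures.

16.3 yr

For a linear reservoir the anomaly decays as exp(−t/τ) with τ = M/F = 747.2/115.5 = 6.469 yr.
exp(−t/τ) = 0.08 ⇒ t = −τ ln(0.08) = 6.469 × 2.526 = 16.34 yr.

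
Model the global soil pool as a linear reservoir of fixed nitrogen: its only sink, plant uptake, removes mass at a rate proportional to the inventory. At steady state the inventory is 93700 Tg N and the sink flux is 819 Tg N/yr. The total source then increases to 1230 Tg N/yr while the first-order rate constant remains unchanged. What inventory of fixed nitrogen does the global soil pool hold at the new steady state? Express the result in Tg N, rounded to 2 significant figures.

Rate constant k = F/M = 819 / 93700 = 0.008741 yr⁻¹.
At the new steady state, source = k·M_new ⇒ M_new = 1230 / 0.008741 = 140700 Tg N.
(Equivalently M_new = M × F_new/F_old = 93700 × 1230/819.)

140000 Tg N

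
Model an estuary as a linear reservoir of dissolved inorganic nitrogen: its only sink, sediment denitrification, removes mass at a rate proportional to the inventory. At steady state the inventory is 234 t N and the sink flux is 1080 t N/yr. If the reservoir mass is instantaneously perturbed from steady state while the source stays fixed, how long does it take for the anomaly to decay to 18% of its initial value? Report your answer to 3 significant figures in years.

For a linear reservoir the anomaly decays as exp(−t/τ) with τ = M/F = 234/1080 = 0.2167 yr.
exp(−t/τ) = 0.18 ⇒ t = −τ ln(0.18) = 0.2167 × 1.715 = 0.3715 yr.

0.372 yr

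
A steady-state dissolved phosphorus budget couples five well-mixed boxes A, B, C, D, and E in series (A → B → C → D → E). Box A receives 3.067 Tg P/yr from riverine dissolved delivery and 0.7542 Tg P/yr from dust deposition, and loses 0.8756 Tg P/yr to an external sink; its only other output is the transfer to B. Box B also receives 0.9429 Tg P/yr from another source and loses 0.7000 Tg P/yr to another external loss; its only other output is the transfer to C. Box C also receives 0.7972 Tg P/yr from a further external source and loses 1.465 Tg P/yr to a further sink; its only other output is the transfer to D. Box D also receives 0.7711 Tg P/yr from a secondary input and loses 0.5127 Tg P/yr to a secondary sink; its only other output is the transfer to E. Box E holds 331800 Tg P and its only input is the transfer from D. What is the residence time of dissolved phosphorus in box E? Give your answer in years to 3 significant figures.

Box A: F(A→B) = (3.067 + 0.7542) − 0.8756 = 2.9456 Tg P/yr.
Box B: F(B→C) = (2.9456 + 0.9429) − 0.7000 = 3.1885 Tg P/yr.
Box C: F(C→D) = (3.1885 + 0.7972) − 1.465 = 2.5207 Tg P/yr.
Box D: F(D→E) = (2.5207 + 0.7711) − 0.5127 = 2.7791 Tg P/yr.
Box E throughput = its input = 2.7791 Tg P/yr; τ = 331800 / 2.7791 = 119400 yr.

119000 yr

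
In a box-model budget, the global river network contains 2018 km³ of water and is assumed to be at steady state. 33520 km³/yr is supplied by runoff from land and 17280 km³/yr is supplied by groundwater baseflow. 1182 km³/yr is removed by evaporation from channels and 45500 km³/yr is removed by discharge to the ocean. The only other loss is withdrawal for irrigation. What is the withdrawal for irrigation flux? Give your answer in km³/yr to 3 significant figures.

At steady state ΣF_in = ΣF_out.
ΣF_in = 33520 + 17280 = 50800 km³/yr.
Withdrawal for irrigation flux = ΣF_in − (1182 + 45500) = 50800 − 46680 = 4118 km³/yr.

4120 km³/yr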